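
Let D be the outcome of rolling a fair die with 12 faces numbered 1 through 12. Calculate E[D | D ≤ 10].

11/2

Given D ≤ 10, D is equally likely to be any of {1, 2, 3, 4, 5, 6, 7, 8, 9, 10}.
E[D | D ≤ 10] = (1 + 2 + 3 + 4 + 5 + 6 + 7 + 8 + 9 + 10) / 10 = 11/2.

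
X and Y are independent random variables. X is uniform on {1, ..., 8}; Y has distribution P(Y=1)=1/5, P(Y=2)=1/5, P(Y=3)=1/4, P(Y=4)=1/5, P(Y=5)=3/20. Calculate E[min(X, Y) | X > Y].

130/51

P(X > Y) = 51/80.
Summing min(X,Y)·P(x,y) over outcomes with X > Y gives 13/8.
E[min(X, Y) | X > Y] = (13/8) / (51/80) = 130/51.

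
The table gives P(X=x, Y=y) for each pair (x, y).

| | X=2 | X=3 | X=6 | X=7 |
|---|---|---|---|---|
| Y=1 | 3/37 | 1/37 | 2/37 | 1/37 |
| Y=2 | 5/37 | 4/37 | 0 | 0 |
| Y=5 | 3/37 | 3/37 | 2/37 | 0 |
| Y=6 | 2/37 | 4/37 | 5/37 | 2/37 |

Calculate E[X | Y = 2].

22/9

P(Y = 2) = 9/37.
Σ X·P over the event = 2·(5/37) + 3·(4/37) = 22/37.
E[X | Y = 2] = (22/37) / (9/37) = 22/9.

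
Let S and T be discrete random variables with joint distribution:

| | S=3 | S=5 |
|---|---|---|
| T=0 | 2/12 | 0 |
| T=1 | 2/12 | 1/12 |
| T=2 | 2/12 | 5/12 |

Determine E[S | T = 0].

3

P(T = 0) = 1/6.
Σ S·P over the event = 3·(2/12) = 1/2.
E[S | T = 0] = (1/2) / (1/6) = 3.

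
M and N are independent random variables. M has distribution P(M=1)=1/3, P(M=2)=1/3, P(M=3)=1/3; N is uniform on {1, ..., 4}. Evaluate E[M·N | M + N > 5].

29/3

P(M + N > 5) = 1/4.
Summing MN·P(x,y) over outcomes with M + N > 5 gives 29/12.
E[M·N | M + N > 5] = (29/12) / (1/4) = 29/3.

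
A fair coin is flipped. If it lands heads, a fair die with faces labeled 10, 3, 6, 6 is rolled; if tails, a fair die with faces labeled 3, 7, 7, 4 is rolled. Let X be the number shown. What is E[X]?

E[X | heads] = (10+3+6+6)/4 = 25/4.
E[X | tails] = (3+7+7+4)/4 = 21/4.
By the law of total expectation,
E[X] = (1/2)·(25/4) + (1/2)·(21/4) = 23/4.

23/4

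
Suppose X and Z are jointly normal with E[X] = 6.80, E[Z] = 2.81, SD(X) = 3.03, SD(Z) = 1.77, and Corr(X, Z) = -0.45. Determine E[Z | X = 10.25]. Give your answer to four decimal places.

The regression of Z on X has slope ρ·σ_Z/σ_X and passes through (μ_X, μ_Z).
E[Z | X=10.25] = 2.81 + (-0.45)·(1.77/3.03)·(10.25 − (6.80)) = 2.81 + (-0.26287)·(3.45) = 1.9031.

1.9031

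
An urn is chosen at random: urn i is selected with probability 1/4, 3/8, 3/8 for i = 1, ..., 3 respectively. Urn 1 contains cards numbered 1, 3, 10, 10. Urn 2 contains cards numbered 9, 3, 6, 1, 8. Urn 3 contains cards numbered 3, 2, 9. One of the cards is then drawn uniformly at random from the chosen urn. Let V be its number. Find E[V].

211/40

E[V | urn 1] = (1+3+10+10)/4 = 6.
E[V | urn 2] = (9+3+6+1+8)/5 = 27/5.
E[V | urn 3] = (3+2+9)/3 = 14/3.
E[V] = (1/4)·(6) + (3/8)·(27/5) + (3/8)·(14/3) = 211/40.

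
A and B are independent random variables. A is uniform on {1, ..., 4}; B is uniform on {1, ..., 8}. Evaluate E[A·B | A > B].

Outcomes with A > B: (2,1), (3,1), (3,2), (4,1), (4,2), (4,3), each with probability 1/32.
E[A·B | A > B] = (2 + 3 + 6 + 4 + 8 + 12) / 6 = 35/6.

35/6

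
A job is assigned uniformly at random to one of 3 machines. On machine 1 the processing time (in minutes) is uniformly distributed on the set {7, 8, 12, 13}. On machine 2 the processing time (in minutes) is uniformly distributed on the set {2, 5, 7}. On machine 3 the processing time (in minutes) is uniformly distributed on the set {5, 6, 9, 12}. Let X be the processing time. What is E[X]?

68/9

E[X | machine 1] = (7+8+12+13)/4 = 10.
E[X | machine 2] = (2+5+7)/3 = 14/3.
E[X | machine 3] = (5+6+9+12)/4 = 8.
By the law of total expectation,
E[X] = (1/3)·(10) + (1/3)·(14/3) + (1/3)·(8) = 68/9.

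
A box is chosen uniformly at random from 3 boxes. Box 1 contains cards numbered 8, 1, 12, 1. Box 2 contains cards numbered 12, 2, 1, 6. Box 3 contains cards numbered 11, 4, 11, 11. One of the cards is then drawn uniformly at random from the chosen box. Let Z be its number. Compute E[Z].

20/3

E[Z | box 1] = (8+1+12+1)/4 = 11/2.
E[Z | box 2] = (12+2+1+6)/4 = 21/4.
E[Z | box 3] = (11+4+11+11)/4 = 37/4.
E[Z] = (1/3)·(11/2) + (1/3)·(21/4) + (1/3)·(37/4) = 20/3.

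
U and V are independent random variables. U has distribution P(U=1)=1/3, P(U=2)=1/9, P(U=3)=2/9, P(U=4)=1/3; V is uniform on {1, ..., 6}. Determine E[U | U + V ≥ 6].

P(U + V ≥ 6) = 16/27.
Summing U·P(x,y) over outcomes with U + V ≥ 6 gives 16/9.
E[U | U + V ≥ 6] = (16/9) / (16/27) = 3.

3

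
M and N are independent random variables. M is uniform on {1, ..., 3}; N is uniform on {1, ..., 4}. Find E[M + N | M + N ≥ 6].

19/3

P(M + N ≥ 6) = 1/4.
Summing (M+N)·P(x,y) over outcomes with M + N ≥ 6 gives 19/12.
E[M + N | M + N ≥ 6] = (19/12) / (1/4) = 19/3.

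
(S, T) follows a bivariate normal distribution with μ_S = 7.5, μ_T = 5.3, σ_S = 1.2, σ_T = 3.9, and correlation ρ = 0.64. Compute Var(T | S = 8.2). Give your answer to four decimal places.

8.9800

The conditional variance in a bivariate normal is σ_T²(1 − ρ²), independent of x.
Var(T | S=8.2) = (3.9)²·(1 − (0.64)²) = 15.21·0.5904 = 8.9800.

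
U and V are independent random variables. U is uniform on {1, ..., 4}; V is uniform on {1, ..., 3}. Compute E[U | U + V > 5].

11/3

P(U + V > 5) = 1/4.
Summing U·P(x,y) over outcomes with U + V > 5 gives 11/12.
E[U | U + V > 5] = (11/12) / (1/4) = 11/3.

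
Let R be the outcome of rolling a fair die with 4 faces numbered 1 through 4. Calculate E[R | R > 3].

Given R > 3, R is equally likely to be any of {4}.
E[R | R > 3] = (4) / 1 = 4.

4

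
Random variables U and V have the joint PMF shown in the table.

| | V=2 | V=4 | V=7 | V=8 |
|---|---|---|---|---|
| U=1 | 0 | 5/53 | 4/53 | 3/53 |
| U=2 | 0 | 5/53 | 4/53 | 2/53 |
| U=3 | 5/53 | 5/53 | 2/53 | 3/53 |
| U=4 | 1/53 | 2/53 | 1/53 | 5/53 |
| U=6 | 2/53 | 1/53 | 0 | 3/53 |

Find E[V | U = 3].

P(U = 3) = 15/53.
Σ V·P over the event = 2·(5/53) + 4·(5/53) + 7·(2/53) + 8·(3/53) = 68/53.
E[V | U = 3] = (68/53) / (15/53) = 68/15.

68/15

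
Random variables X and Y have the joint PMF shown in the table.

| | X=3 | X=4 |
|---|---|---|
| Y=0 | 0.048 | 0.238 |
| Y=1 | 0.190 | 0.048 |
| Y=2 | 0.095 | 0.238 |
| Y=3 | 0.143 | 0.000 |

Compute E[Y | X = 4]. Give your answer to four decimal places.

P(X = 4) = 0.524.
Σ Y·P over the event = 0·(0.238) + 1·(0.048) + 2·(0.238) = 0.524.
E[Y | X = 4] = (0.524) / (0.524) = 1.0000.

1.0000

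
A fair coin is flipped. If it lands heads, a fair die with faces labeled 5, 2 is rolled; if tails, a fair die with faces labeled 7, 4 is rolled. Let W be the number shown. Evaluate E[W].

E[W | heads] = (5+2)/2 = 7/2.
E[W | tails] = (7+4)/2 = 11/2.
By the law of total expectation,
E[W] = (1/2)·(7/2) + (1/2)·(11/2) = 9/2.

9/2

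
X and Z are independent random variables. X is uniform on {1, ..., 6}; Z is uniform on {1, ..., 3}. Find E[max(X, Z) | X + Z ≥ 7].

Outcomes with X + Z ≥ 7: (4,3), (5,2), (5,3), (6,1), (6,2), (6,3), each with probability 1/18.
E[max(X, Z) | X + Z ≥ 7] = (4 + 5 + 5 + 6 + 6 + 6) / 6 = 16/3.

16/3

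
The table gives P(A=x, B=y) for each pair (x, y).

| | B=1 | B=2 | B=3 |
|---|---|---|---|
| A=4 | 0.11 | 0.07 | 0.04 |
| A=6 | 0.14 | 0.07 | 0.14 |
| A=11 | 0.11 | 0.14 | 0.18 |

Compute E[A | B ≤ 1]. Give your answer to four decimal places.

P(B ≤ 1) = 0.36.
Σ A·P over the event = 4·(0.11) + 6·(0.14) + 11·(0.11) = 2.49.
E[A | B ≤ 1] = (2.49) / (0.36) = 6.9167.

6.9167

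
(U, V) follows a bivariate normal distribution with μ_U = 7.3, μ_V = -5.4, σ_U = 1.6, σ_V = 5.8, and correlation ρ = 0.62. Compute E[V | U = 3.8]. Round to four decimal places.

-13.2663

The regression of V on U has slope ρ·σ_V/σ_U and passes through (μ_U, μ_V).
E[V | U=3.8] = -5.4 + (0.62)·(5.8/1.6)·(3.8 − (7.3)) = -5.4 + (2.2475)·(-3.5) = -13.2663.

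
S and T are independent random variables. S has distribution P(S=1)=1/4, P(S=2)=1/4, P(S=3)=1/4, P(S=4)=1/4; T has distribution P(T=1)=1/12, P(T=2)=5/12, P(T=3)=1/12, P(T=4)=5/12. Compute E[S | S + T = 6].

P(S + T = 6) = 11/48.
Summing S·P(x,y) over outcomes with S + T = 6 gives 11/16.
E[S | S + T = 6] = (11/16) / (11/48) = 3.

3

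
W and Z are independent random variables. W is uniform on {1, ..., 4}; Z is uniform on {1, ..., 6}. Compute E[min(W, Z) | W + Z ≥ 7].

29/10

Outcomes with W + Z ≥ 7: (1,6), (2,5), (2,6), (3,4), (3,5), (3,6), (4,3), (4,4), (4,5), (4,6), each with probability 1/24.
E[min(W, Z) | W + Z ≥ 7] = (1 + 2 + 2 + 3 + 3 + 3 + 3 + 4 + 4 + 4) / 10 = 29/10.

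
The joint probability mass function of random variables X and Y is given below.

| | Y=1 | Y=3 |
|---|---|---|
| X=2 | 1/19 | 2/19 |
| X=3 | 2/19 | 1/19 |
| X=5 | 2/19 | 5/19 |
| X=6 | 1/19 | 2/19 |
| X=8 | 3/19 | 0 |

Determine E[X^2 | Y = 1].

100/3

P(Y = 1) = 9/19.
Σ X^2·P over the event = 4·(1/19) + 9·(2/19) + 25·(2/19) + 36·(1/19) + 64·(3/19) = 300/19.
E[X^2 | Y = 1] = (300/19) / (9/19) = 100/3.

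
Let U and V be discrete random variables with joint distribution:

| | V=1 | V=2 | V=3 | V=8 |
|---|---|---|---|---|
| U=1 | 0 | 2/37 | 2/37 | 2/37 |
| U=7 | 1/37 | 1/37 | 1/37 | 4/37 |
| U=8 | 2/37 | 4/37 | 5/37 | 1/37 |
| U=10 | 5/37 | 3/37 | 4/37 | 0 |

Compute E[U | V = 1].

P(V = 1) = 8/37.
Σ U·P over the event = 7·(1/37) + 8·(2/37) + 10·(5/37) = 73/37.
E[U | V = 1] = (73/37) / (8/37) = 73/8.

73/8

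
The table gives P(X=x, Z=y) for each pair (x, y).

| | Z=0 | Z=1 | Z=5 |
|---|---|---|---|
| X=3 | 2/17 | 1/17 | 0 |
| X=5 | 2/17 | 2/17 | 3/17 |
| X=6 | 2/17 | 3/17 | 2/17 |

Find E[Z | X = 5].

17/7

P(X = 5) = 7/17.
Summing Z·P(X=x,Z=y) over the conditioning event gives 1.
E[Z | X = 5] = (1) / (7/17) = 17/7.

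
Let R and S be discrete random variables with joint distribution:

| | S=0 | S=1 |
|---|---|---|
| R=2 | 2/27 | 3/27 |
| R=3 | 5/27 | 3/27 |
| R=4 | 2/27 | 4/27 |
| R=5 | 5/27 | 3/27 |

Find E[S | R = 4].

2/3

P(R = 4) = 2/9.
Σ S·P over the event = 0·(2/27) + 1·(4/27) = 4/27.
E[S | R = 4] = (4/27) / (2/9) = 2/3.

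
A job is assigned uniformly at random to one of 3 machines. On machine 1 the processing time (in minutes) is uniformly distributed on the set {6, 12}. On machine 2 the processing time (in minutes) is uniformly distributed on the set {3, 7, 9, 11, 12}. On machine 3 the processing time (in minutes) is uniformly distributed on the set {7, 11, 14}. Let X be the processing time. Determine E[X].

421/45

E[X | machine 1] = (6+12)/2 = 9.
E[X | machine 2] = (3+7+9+11+12)/5 = 42/5.
E[X | machine 3] = (7+11+14)/3 = 32/3.
E[X] = (1/3)·(9) + (1/3)·(42/5) + (1/3)·(32/3) = 421/45.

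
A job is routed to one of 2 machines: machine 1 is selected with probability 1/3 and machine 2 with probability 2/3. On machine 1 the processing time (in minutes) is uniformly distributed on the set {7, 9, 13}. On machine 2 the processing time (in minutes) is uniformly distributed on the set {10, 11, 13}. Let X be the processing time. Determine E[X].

E[X | machine 1] = (7+9+13)/3 = 29/3.
E[X | machine 2] = (10+11+13)/3 = 34/3.
By the law of total expectation,
E[X] = (1/3)·(29/3) + (2/3)·(34/3) = 97/9.

97/9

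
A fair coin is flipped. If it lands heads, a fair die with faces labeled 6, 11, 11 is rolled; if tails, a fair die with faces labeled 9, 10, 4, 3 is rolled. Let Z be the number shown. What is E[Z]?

95/12

E[Z | heads] = (6+11+11)/3 = 28/3.
E[Z | tails] = (9+10+4+3)/4 = 13/2.
By the law of total expectation,
E[Z] = (1/2)·(28/3) + (1/2)·(13/2) = 95/12.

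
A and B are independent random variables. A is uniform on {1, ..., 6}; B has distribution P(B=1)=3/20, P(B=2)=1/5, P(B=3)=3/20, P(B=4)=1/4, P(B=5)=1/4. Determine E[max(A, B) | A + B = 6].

P(A + B = 6) = 1/6.
Summing max(A,B)·P(x,y) over outcomes with A + B = 6 gives 17/24.
E[max(A, B) | A + B = 6] = (17/24) / (1/6) = 17/4.

17/4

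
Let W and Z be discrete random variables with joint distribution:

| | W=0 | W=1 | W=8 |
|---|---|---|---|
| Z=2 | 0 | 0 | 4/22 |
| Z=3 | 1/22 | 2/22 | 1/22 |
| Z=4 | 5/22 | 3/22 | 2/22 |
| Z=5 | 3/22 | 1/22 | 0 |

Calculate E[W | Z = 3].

5/2

P(Z = 3) = 2/11.
Σ W·P over the event = 0·(1/22) + 1·(2/22) + 8·(1/22) = 5/11.
E[W | Z = 3] = (5/11) / (2/11) = 5/2.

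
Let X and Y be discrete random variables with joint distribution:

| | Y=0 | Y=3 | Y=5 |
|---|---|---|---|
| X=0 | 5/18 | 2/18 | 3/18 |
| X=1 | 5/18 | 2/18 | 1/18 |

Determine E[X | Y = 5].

P(Y = 5) = 2/9.
Σ X·P over the event = 0·(3/18) + 1·(1/18) = 1/18.
E[X | Y = 5] = (1/18) / (2/9) = 1/4.

1/4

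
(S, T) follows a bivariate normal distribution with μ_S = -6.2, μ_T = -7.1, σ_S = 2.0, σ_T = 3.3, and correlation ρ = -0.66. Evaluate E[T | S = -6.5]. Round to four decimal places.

-6.7733

E[T | S=x] = μ_T + ρ(σ_T/σ_S)(x − μ_S) for jointly normal variables.
E[T | S=-6.5] = -7.1 + (-0.66)·(3.3/2.0)·(-6.5 − (-6.2)) = -7.1 + (-1.089)·(-0.3) = -6.7733.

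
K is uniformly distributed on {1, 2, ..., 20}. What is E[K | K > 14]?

Given K > 14, K is equally likely to be any of {15, 16, 17, 18, 19, 20}.
E[K | K > 14] = (15 + 16 + 17 + 18 + 19 + 20) / 6 = 35/2.

35/2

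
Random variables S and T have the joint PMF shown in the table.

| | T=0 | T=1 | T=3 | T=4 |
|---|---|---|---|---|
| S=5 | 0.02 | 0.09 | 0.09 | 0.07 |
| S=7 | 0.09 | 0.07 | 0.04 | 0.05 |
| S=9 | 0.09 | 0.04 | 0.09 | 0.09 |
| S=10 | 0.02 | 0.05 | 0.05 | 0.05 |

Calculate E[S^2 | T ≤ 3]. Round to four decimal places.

P(T ≤ 3) = 0.74.
Summing S^2·P(S=x,T=y) over the conditioning event gives 44.62.
E[S^2 | T ≤ 3] = (44.62) / (0.74) = 60.2973.

60.2973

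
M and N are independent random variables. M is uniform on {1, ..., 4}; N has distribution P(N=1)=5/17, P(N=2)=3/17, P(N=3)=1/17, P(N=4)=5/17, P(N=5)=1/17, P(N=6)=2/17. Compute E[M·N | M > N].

P(M > N) = 11/34.
Summing MN·P(x,y) over outcomes with M > N gives 99/68.
E[M·N | M > N] = (99/68) / (11/34) = 9/2.

9/2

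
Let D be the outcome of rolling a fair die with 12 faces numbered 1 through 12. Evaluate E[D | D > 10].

Given D > 10, D is equally likely to be any of {11, 12}.
E[D | D > 10] = (11 + 12) / 2 = 23/2.

23/2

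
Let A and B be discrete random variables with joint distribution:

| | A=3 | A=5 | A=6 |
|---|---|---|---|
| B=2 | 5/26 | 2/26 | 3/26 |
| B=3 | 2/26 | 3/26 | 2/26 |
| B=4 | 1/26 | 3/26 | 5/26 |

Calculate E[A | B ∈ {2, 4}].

91/19

P(B ∈ {2, 4}) = 19/26.
Σ A·P over the event = 3·(5/26) + 3·(1/26) + 5·(2/26) + 5·(3/26) + 6·(3/26) + 6·(5/26) = 7/2.
E[A | B ∈ {2, 4}] = (7/2) / (19/26) = 91/19.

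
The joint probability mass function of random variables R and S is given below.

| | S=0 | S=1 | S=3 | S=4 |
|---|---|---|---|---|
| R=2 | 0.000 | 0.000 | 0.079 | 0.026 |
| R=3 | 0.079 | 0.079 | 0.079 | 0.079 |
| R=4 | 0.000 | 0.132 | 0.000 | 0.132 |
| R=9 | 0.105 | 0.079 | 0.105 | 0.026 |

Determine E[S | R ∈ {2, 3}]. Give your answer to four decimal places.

P(R ∈ {2, 3}) = 0.421.
Σ S·P over the event = 3·(0.079) + 4·(0.026) + 0·(0.079) + 1·(0.079) + 3·(0.079) + 4·(0.079) = 0.973.
E[S | R ∈ {2, 3}] = (0.973) / (0.421) = 2.3112.

2.3112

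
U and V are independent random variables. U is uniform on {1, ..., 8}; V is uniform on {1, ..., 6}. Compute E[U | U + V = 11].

P(U + V = 11) = 1/12.
Summing U·P(x,y) over outcomes with U + V = 11 gives 13/24.
E[U | U + V = 11] = (13/24) / (1/12) = 13/2.

13/2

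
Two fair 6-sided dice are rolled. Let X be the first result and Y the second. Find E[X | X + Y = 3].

Outcomes with X + Y = 3: (1,2), (2,1), each with probability 1/36.
E[X | X + Y = 3] = (1 + 2) / 2 = 3/2.

3/2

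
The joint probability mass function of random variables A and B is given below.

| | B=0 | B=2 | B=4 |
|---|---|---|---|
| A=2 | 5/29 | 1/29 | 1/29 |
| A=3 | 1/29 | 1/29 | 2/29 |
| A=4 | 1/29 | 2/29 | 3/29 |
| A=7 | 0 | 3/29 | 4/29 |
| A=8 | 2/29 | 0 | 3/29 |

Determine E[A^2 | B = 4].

P(B = 4) = 13/29.
Σ A^2·P over the event = 4·(1/29) + 9·(2/29) + 16·(3/29) + 49·(4/29) + 64·(3/29) = 458/29.
E[A^2 | B = 4] = (458/29) / (13/29) = 458/13.

458/13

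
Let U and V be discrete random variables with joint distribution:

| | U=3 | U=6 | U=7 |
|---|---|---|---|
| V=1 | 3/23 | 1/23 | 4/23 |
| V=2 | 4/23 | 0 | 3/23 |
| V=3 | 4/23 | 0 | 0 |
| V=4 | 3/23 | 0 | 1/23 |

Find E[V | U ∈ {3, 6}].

12/5

P(U ∈ {3, 6}) = 15/23.
Σ V·P over the event = 1·(3/23) + 2·(4/23) + 3·(4/23) + 4·(3/23) + 1·(1/23) = 36/23.
E[V | U ∈ {3, 6}] = (36/23) / (15/23) = 12/5.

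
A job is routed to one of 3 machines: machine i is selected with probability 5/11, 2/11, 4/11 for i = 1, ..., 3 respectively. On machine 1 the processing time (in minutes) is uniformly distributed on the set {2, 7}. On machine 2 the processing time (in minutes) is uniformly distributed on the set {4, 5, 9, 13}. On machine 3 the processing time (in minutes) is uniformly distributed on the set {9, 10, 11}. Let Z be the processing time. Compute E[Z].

78/11

E[Z | machine 1] = (2+7)/2 = 9/2.
E[Z | machine 2] = (4+5+9+13)/4 = 31/4.
E[Z | machine 3] = (9+10+11)/3 = 10.
By the law of total expectation,
E[Z] = (5/11)·(9/2) + (2/11)·(31/4) + (4/11)·(10) = 78/11.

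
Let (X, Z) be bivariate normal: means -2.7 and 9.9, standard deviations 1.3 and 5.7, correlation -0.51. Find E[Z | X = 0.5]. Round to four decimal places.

For a bivariate normal, E[Z | X=x] = μ_Z + ρ·(σ_Z/σ_X)·(x − μ_X).
E[Z | X=0.5] = 9.9 + (-0.51)·(5.7/1.3)·(0.5 − (-2.7)) = 9.9 + (-2.23615)·(3.2) = 2.7443.

2.7443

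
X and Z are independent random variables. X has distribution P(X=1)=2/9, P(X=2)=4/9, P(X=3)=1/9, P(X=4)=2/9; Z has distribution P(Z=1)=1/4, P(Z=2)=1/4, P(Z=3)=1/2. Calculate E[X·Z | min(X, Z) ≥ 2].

P(min(X, Z) ≥ 2) = 7/12.
Summing XZ·P(x,y) over outcomes with min(X, Z) ≥ 2 gives 38/9.
E[X·Z | min(X, Z) ≥ 2] = (38/9) / (7/12) = 152/21.

152/21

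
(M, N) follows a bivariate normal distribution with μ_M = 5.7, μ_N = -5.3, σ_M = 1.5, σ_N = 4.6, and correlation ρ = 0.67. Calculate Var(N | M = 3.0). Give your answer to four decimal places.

The conditional variance in a bivariate normal is σ_N²(1 − ρ²), independent of x.
Var(N | M=3.0) = (4.6)²·(1 − (0.67)²) = 21.16·0.5511 = 11.6613.

11.6613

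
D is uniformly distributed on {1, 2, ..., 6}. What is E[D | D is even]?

4

Given D is even, D is equally likely to be any of {2, 4, 6}.
E[D | D is even] = (2 + 4 + 6) / 3 = 4.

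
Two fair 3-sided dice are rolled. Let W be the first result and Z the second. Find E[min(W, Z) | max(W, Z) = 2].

4/3

Outcomes with max(W, Z) = 2: (1,2), (2,1), (2,2), each with probability 1/9.
E[min(W, Z) | max(W, Z) = 2] = (1 + 1 + 2) / 3 = 4/3.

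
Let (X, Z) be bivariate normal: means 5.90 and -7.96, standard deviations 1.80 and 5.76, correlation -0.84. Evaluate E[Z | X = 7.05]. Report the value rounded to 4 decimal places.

-11.0512

The regression of Z on X has slope ρ·σ_Z/σ_X and passes through (μ_X, μ_Z).
E[Z | X=7.05] = -7.96 + (-0.84)·(5.76/1.80)·(7.05 − (5.90)) = -7.96 + (-2.688)·(1.15) = -11.0512.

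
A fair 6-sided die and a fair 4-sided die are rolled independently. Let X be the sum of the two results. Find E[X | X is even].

P(X is even) = 1/2.
Σ over the event: 2·1/24 + 4·1/8 + 6·1/6 + 8·1/8 + 10·1/24 = 3.
E[X | X is even] = (3) / (1/2) = 6.

6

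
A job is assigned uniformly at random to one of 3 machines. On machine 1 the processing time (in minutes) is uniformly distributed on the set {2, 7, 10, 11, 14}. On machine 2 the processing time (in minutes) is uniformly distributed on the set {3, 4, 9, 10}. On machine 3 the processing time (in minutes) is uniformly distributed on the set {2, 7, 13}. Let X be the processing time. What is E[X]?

E[X | machine 1] = (2+7+10+11+14)/5 = 44/5.
E[X | machine 2] = (3+4+9+10)/4 = 13/2.
E[X | machine 3] = (2+7+13)/3 = 22/3.
By the law of total expectation,
E[X] = (1/3)·(44/5) + (1/3)·(13/2) + (1/3)·(22/3) = 679/90.

679/90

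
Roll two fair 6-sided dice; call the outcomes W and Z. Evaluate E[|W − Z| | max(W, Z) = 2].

2/3

P(max(W, Z) = 2) = 1/12.
Summing |W−Z|·P(x,y) over outcomes with max(W, Z) = 2 gives 1/18.
E[|W − Z| | max(W, Z) = 2] = (1/18) / (1/12) = 2/3.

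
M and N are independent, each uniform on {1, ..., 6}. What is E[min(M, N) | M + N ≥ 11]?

Outcomes with M + N ≥ 11: (5,6), (6,5), (6,6), each with probability 1/36.
E[min(M, N) | M + N ≥ 11] = (5 + 5 + 6) / 3 = 16/3.

16/3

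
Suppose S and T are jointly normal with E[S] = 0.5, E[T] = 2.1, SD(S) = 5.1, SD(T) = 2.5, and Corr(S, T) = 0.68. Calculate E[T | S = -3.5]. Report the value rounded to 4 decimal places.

For a bivariate normal, E[T | S=x] = μ_T + ρ·(σ_T/σ_S)·(x − μ_S).
E[T | S=-3.5] = 2.1 + (0.68)·(2.5/5.1)·(-3.5 − (0.5)) = 2.1 + (0.33333)·(-4) = 0.7667.

0.7667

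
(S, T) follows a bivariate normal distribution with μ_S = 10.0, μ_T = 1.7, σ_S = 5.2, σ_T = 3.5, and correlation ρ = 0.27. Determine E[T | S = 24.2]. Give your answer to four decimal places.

4.2806

For a bivariate normal, E[T | S=x] = μ_T + ρ·(σ_T/σ_S)·(x − μ_S).
E[T | S=24.2] = 1.7 + (0.27)·(3.5/5.2)·(24.2 − (10.0)) = 1.7 + (0.18173)·(14.2) = 4.2806.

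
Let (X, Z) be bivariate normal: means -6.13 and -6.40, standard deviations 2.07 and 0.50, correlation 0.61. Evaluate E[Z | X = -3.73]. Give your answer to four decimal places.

E[Z | X=x] = μ_Z + ρ(σ_Z/σ_X)(x − μ_X) for jointly normal variables.
E[Z | X=-3.73] = -6.40 + (0.61)·(0.50/2.07)·(-3.73 − (-6.13)) = -6.40 + (0.14734)·(2.4) = -6.0464.

-6.0464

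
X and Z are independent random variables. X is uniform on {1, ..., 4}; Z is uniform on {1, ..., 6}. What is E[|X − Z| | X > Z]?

5/3

P(X > Z) = 1/4.
Summing |X−Z|·P(x,y) over outcomes with X > Z gives 5/12.
E[|X − Z| | X > Z] = (5/12) / (1/4) = 5/3.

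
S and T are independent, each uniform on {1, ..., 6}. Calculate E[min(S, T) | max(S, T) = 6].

36/11

P(max(S, T) = 6) = 11/36.
Summing min(S,T)·P(x,y) over outcomes with max(S, T) = 6 gives 1.
E[min(S, T) | max(S, T) = 6] = (1) / (11/36) = 36/11.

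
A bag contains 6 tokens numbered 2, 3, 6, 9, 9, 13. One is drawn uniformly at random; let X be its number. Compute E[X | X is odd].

17/2

P(X is odd) = 2/3.
Σ over the event: 3·1/6 + 9·1/3 + 13·1/6 = 17/3.
E[X | X is odd] = (17/3) / (2/3) = 17/2.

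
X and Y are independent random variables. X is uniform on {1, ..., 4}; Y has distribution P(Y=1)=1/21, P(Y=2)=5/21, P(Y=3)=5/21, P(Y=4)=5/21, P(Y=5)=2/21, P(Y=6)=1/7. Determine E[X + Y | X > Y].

P(X > Y) = 3/14.
Summing (X+Y)·P(x,y) over outcomes with X > Y gives 17/14.
E[X + Y | X > Y] = (17/14) / (3/14) = 17/3.

17/3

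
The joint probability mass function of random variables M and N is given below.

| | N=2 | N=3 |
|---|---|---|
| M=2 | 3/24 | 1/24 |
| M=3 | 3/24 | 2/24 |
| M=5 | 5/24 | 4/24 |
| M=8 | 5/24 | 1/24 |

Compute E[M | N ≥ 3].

9/2

P(N ≥ 3) = 1/3.
Σ M·P over the event = 2·(1/24) + 3·(2/24) + 5·(4/24) + 8·(1/24) = 3/2.
E[M | N ≥ 3] = (3/2) / (1/3) = 9/2.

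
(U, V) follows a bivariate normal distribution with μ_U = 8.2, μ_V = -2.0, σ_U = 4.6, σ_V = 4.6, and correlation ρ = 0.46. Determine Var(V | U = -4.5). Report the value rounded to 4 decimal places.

Var(V | U=x) = (1 − ρ²)·σ_V².
Var(V | U=-4.5) = (4.6)²·(1 − (0.46)²) = 21.16·0.7884 = 16.6825.

16.6825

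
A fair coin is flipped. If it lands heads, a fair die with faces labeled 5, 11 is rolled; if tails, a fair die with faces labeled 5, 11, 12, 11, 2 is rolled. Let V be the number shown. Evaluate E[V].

81/10

E[V | heads] = (5+11)/2 = 8.
E[V | tails] = (5+11+12+11+2)/5 = 41/5.
By the law of total expectation,
E[V] = (1/2)·(8) + (1/2)·(41/5) = 81/10.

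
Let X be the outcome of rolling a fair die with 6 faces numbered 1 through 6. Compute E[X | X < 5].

Given X < 5, X is equally likely to be any of {1, 2, 3, 4}.
E[X | X < 5] = (1 + 2 + 3 + 4) / 4 = 5/2.

5/2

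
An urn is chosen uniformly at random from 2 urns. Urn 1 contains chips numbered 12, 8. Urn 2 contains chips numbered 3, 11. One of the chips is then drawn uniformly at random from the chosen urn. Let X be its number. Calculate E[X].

E[X | urn 1] = (12+8)/2 = 10.
E[X | urn 2] = (3+11)/2 = 7.
By the law of total expectation,
E[X] = (1/2)·(10) + (1/2)·(7) = 17/2.

17/2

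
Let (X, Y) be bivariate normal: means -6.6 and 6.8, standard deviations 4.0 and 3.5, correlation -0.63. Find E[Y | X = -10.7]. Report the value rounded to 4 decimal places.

For a bivariate normal, E[Y | X=x] = μ_Y + ρ·(σ_Y/σ_X)·(x − μ_X).
E[Y | X=-10.7] = 6.8 + (-0.63)·(3.5/4.0)·(-10.7 − (-6.6)) = 6.8 + (-0.55125)·(-4.1) = 9.0601.

9.0601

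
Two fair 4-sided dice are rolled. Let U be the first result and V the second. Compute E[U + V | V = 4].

Outcomes with V = 4: (1,4), (2,4), (3,4), (4,4), each with probability 1/16.
E[U + V | V = 4] = (5 + 6 + 7 + 8) / 4 = 13/2.

13/2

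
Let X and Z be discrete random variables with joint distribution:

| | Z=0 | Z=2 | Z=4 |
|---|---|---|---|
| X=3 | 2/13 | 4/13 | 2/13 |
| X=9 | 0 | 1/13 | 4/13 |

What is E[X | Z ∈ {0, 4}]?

6

P(Z ∈ {0, 4}) = 8/13.
Summing X·P(X=x,Z=y) over the conditioning event gives 48/13.
E[X | Z ∈ {0, 4}] = (48/13) / (8/13) = 6.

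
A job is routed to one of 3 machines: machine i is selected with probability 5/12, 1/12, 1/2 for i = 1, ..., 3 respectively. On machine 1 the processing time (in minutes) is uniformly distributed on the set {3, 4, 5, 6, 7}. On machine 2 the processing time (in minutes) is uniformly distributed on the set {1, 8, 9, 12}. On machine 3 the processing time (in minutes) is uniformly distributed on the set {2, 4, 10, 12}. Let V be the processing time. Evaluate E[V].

149/24

E[V | machine 1] = (3+4+5+6+7)/5 = 5.
E[V | machine 2] = (1+8+9+12)/4 = 15/2.
E[V | machine 3] = (2+4+10+12)/4 = 7.
By the law of total expectation,
E[V] = (5/12)·(5) + (1/12)·(15/2) + (1/2)·(7) = 149/24.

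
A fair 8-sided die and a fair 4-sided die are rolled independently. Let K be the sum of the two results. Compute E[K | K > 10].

34/3

P(K > 10) = 3/32.
Σ over the event: 11·1/16 + 12·1/32 = 17/16.
E[K | K > 10] = (17/16) / (3/32) = 34/3.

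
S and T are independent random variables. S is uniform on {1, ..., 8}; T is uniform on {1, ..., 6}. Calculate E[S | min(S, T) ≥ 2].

P(min(S, T) ≥ 2) = 35/48.
Summing S·P(x,y) over outcomes with min(S, T) ≥ 2 gives 175/48.
E[S | min(S, T) ≥ 2] = (175/48) / (35/48) = 5.

5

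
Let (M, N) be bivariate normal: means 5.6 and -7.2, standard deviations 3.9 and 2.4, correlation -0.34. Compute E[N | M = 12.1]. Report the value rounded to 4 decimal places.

-8.5600

The regression of N on M has slope ρ·σ_N/σ_M and passes through (μ_M, μ_N).
E[N | M=12.1] = -7.2 + (-0.34)·(2.4/3.9)·(12.1 − (5.6)) = -7.2 + (-0.20923)·(6.5) = -8.5600.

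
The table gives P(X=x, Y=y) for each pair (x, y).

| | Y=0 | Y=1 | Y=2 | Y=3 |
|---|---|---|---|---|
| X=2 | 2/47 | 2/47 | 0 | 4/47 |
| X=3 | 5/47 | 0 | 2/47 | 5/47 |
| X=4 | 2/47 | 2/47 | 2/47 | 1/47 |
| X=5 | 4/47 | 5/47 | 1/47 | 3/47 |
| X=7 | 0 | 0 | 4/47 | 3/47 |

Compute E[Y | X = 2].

7/4

P(X = 2) = 8/47.
Σ Y·P over the event = 0·(2/47) + 1·(2/47) + 3·(4/47) = 14/47.
E[Y | X = 2] = (14/47) / (8/47) = 7/4.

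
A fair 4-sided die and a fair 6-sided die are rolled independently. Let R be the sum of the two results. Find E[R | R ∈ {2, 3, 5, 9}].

46/9

P(R ∈ {2, 3, 5, 9}) = 3/8.
Σ over the event: 2·1/24 + 3·1/12 + 5·1/6 + 9·1/12 = 23/12.
E[R | R ∈ {2, 3, 5, 9}] = (23/12) / (3/8) = 46/9.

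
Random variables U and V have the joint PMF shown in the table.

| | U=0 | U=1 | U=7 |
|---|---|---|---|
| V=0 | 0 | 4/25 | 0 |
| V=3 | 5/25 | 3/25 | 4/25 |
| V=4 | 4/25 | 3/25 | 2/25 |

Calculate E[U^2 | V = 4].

P(V = 4) = 9/25.
Summing U^2·P(U=x,V=y) over the conditioning event gives 101/25.
E[U^2 | V = 4] = (101/25) / (9/25) = 101/9.

101/9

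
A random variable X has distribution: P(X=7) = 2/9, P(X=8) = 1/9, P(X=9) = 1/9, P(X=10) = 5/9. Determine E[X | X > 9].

10

P(X > 9) = 5/9.
Σ over the event: 10·5/9 = 50/9.
E[X | X > 9] = (50/9) / (5/9) = 10.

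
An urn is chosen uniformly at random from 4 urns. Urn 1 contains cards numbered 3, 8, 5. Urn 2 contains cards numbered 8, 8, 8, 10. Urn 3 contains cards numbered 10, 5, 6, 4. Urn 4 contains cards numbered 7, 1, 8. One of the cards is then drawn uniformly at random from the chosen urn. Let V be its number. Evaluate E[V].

E[V | urn 1] = (3+8+5)/3 = 16/3.
E[V | urn 2] = (8+8+8+10)/4 = 17/2.
E[V | urn 3] = (10+5+6+4)/4 = 25/4.
E[V | urn 4] = (7+1+8)/3 = 16/3.
E[V] = (1/4)·(16/3) + (1/4)·(17/2) + (1/4)·(25/4) + (1/4)·(16/3) = 305/48.

305/48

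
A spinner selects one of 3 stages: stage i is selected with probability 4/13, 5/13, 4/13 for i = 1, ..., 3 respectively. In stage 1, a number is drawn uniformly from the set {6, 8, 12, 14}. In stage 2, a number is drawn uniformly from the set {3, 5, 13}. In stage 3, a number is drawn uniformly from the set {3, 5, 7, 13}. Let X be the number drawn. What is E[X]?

E[X | stage 1] = (6+8+12+14)/4 = 10.
E[X | stage 2] = (3+5+13)/3 = 7.
E[X | stage 3] = (3+5+7+13)/4 = 7.
By the law of total expectation,
E[X] = (4/13)·(10) + (5/13)·(7) + (4/13)·(7) = 103/13.

103/13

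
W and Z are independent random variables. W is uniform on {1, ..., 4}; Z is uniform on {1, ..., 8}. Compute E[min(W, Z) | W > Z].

5/3

Outcomes with W > Z: (2,1), (3,1), (3,2), (4,1), (4,2), (4,3), each with probability 1/32.
E[min(W, Z) | W > Z] = (1 + 1 + 2 + 1 + 2 + 3) / 6 = 5/3.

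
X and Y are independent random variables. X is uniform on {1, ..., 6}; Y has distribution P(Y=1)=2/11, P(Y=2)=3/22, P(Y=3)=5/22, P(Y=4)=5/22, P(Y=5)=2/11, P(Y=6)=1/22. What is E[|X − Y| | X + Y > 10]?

P(X + Y > 10) = 1/22.
Summing |X−Y|·P(x,y) over outcomes with X + Y > 10 gives 5/132.
E[|X − Y| | X + Y > 10] = (5/132) / (1/22) = 5/6.

5/6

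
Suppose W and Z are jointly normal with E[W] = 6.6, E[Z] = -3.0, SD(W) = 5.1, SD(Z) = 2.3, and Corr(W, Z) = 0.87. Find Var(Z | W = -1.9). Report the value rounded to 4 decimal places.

1.2860

For a bivariate normal, Var(Z | W=x) = σ_Z²(1 − ρ²).
Var(Z | W=-1.9) = (2.3)²·(1 − (0.87)²) = 5.29·0.2431 = 1.2860.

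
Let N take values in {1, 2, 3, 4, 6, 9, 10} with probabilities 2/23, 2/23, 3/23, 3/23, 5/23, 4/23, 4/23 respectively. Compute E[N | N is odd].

P(N is odd) = 9/23.
Σ over the event: 1·2/23 + 3·3/23 + 9·4/23 = 47/23.
E[N | N is odd] = (47/23) / (9/23) = 47/9.

47/9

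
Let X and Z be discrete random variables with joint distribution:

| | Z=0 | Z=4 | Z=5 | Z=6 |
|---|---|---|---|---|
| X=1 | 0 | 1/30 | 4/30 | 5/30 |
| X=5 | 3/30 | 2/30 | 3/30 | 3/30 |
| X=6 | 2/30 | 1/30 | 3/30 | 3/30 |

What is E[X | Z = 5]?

37/10

P(Z = 5) = 1/3.
Σ X·P over the event = 1·(4/30) + 5·(3/30) + 6·(3/30) = 37/30.
E[X | Z = 5] = (37/30) / (1/3) = 37/10.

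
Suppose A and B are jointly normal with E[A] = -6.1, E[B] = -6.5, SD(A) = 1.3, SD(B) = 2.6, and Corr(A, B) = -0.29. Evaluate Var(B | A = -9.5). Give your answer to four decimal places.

Var(B | A=x) = (1 − ρ²)·σ_B².
Var(B | A=-9.5) = (2.6)²·(1 − (-0.29)²) = 6.76·0.9159 = 6.1915.

6.1915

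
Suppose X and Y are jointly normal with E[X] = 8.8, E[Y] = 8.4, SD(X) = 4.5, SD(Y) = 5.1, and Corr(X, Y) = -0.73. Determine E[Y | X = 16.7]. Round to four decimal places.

1.8641

E[Y | X=x] = μ_Y + ρ(σ_Y/σ_X)(x − μ_X) for jointly normal variables.
E[Y | X=16.7] = 8.4 + (-0.73)·(5.1/4.5)·(16.7 − (8.8)) = 8.4 + (-0.82733)·(7.9) = 1.8641.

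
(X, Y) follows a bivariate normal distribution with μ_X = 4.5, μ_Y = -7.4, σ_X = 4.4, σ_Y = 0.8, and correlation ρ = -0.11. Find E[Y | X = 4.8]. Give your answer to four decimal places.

-7.4060

The regression of Y on X has slope ρ·σ_Y/σ_X and passes through (μ_X, μ_Y).
E[Y | X=4.8] = -7.4 + (-0.11)·(0.8/4.4)·(4.8 − (4.5)) = -7.4 + (-0.02)·(0.3) = -7.4060.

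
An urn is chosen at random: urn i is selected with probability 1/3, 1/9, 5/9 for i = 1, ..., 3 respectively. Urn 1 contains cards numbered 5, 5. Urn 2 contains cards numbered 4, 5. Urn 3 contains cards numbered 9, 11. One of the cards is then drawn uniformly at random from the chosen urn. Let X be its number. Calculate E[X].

139/18

E[X | urn 1] = (5+5)/2 = 5.
E[X | urn 2] = (4+5)/2 = 9/2.
E[X | urn 3] = (9+11)/2 = 10.
By the law of total expectation,
E[X] = (1/3)·(5) + (1/9)·(9/2) + (5/9)·(10) = 139/18.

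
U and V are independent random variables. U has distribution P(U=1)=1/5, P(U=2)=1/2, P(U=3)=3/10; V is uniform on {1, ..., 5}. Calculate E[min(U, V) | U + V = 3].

P(U + V = 3) = 7/50.
Summing min(U,V)·P(x,y) over outcomes with U + V = 3 gives 7/50.
E[min(U, V) | U + V = 3] = (7/50) / (7/50) = 1.

1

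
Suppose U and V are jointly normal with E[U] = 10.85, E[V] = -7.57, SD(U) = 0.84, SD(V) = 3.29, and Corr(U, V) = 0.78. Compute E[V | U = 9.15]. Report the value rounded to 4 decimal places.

-12.7635

E[V | U=x] = μ_V + ρ(σ_V/σ_U)(x − μ_U) for jointly normal variables.
E[V | U=9.15] = -7.57 + (0.78)·(3.29/0.84)·(9.15 − (10.85)) = -7.57 + (3.055)·(-1.7) = -12.7635.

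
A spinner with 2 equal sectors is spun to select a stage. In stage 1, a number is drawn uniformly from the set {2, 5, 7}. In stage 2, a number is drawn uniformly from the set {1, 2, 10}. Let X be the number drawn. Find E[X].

E[X | stage 1] = (2+5+7)/3 = 14/3.
E[X | stage 2] = (1+2+10)/3 = 13/3.
E[X] = (1/2)·(14/3) + (1/2)·(13/3) = 9/2.

9/2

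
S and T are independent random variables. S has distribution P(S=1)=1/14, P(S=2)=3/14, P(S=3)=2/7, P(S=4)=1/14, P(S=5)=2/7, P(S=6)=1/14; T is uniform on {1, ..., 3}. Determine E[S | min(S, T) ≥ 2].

48/13

P(min(S, T) ≥ 2) = 13/21.
Summing S·P(x,y) over outcomes with min(S, T) ≥ 2 gives 16/7.
E[S | min(S, T) ≥ 2] = (16/7) / (13/21) = 48/13.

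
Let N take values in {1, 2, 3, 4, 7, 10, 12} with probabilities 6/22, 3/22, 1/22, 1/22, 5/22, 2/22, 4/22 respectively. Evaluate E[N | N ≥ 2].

P(N ≥ 2) = 8/11.
Σ over the event: 2·3/22 + 3·1/22 + 4·1/22 + 7·5/22 + 10·1/11 + 12·2/11 = 58/11.
E[N | N ≥ 2] = (58/11) / (8/11) = 29/4.

29/4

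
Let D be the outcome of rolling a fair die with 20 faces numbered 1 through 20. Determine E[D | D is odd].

10

Given D is odd, D is equally likely to be any of {1, 3, 5, 7, 9, 11, 13, 15, 17, 19}.
E[D | D is odd] = (1 + 3 + 5 + 7 + 9 + 11 + 13 + 15 + 17 + 19) / 10 = 10.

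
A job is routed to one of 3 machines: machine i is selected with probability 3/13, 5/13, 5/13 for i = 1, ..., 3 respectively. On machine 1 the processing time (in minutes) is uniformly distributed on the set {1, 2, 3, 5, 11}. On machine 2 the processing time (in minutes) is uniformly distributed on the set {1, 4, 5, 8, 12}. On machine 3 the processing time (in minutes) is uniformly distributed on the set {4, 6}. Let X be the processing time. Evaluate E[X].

341/65

E[X | machine 1] = (1+2+3+5+11)/5 = 22/5.
E[X | machine 2] = (1+4+5+8+12)/5 = 6.
E[X | machine 3] = (4+6)/2 = 5.
By the law of total expectation,
E[X] = (3/13)·(22/5) + (5/13)·(6) + (5/13)·(5) = 341/65.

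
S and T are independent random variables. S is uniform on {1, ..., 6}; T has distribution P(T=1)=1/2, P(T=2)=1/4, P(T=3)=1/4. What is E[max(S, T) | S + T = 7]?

21/4

P(S + T = 7) = 1/6.
Summing max(S,T)·P(x,y) over outcomes with S + T = 7 gives 7/8.
E[max(S, T) | S + T = 7] = (7/8) / (1/6) = 21/4.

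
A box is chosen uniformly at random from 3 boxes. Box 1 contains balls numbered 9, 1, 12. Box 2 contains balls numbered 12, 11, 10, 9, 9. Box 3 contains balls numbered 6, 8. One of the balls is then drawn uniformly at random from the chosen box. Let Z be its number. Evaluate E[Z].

368/45

E[Z | box 1] = (9+1+12)/3 = 22/3.
E[Z | box 2] = (12+11+10+9+9)/5 = 51/5.
E[Z | box 3] = (6+8)/2 = 7.
By the law of total expectation,
E[Z] = (1/3)·(22/3) + (1/3)·(51/5) + (1/3)·(7) = 368/45.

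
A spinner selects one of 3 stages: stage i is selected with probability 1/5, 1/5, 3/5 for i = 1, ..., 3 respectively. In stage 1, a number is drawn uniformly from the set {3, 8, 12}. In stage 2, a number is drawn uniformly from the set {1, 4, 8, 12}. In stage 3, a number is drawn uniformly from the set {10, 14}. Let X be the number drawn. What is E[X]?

E[X | stage 1] = (3+8+12)/3 = 23/3.
E[X | stage 2] = (1+4+8+12)/4 = 25/4.
E[X | stage 3] = (10+14)/2 = 12.
E[X] = (1/5)·(23/3) + (1/5)·(25/4) + (3/5)·(12) = 599/60.

599/60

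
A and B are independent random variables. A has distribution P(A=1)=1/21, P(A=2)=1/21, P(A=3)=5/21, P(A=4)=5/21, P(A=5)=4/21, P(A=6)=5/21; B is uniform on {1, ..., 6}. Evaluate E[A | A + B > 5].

9/2

P(A + B > 5) = 52/63.
Summing A·P(x,y) over outcomes with A + B > 5 gives 26/7.
E[A | A + B > 5] = (26/7) / (52/63) = 9/2.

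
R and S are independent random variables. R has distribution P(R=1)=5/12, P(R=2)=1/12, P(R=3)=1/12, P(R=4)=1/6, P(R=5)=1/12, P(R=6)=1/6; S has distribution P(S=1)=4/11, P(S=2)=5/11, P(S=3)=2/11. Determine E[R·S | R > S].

275/34

P(R > S) = 17/33.
Summing RS·P(x,y) over outcomes with R > S gives 25/6.
E[R·S | R > S] = (25/6) / (17/33) = 275/34.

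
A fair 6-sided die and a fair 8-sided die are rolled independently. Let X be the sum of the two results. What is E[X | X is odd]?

8

P(X is odd) = 1/2.
Σ over the event: 3·1/24 + 5·1/12 + 7·1/8 + 9·1/8 + 11·1/12 + 13·1/24 = 4.
E[X | X is odd] = (4) / (1/2) = 8.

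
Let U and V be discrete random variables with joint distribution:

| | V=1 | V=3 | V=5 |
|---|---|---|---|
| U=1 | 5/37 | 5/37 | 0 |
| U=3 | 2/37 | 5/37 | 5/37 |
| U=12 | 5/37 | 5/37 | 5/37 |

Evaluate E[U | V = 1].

71/12

P(V = 1) = 12/37.
Σ U·P over the event = 1·(5/37) + 3·(2/37) + 12·(5/37) = 71/37.
E[U | V = 1] = (71/37) / (12/37) = 71/12.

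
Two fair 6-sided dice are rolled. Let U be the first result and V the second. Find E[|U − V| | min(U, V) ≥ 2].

8/5

P(min(U, V) ≥ 2) = 25/36.
Summing |U−V|·P(x,y) over outcomes with min(U, V) ≥ 2 gives 10/9.
E[|U − V| | min(U, V) ≥ 2] = (10/9) / (25/36) = 8/5.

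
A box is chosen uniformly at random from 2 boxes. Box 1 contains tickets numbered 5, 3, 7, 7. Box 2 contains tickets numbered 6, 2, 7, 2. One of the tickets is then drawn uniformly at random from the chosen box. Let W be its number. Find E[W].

39/8

E[W | box 1] = (5+3+7+7)/4 = 11/2.
E[W | box 2] = (6+2+7+2)/4 = 17/4.
E[W] = (1/2)·(11/2) + (1/2)·(17/4) = 39/8.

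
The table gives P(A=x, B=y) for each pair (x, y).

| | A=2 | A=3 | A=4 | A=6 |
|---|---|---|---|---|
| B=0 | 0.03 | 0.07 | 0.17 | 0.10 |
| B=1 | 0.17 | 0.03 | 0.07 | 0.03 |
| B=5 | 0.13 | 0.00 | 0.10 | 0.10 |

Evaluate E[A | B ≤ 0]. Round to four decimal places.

P(B ≤ 0) = 0.37.
Σ A·P over the event = 2·(0.03) + 3·(0.07) + 4·(0.17) + 6·(0.10) = 1.55.
E[A | B ≤ 0] = (1.55) / (0.37) = 4.1892.

4.1892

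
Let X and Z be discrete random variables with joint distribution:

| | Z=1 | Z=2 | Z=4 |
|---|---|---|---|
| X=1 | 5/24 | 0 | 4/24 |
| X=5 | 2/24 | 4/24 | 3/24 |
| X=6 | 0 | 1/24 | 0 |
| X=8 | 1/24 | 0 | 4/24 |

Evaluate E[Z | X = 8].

17/5

P(X = 8) = 5/24.
Σ Z·P over the event = 1·(1/24) + 4·(4/24) = 17/24.
E[Z | X = 8] = (17/24) / (5/24) = 17/5.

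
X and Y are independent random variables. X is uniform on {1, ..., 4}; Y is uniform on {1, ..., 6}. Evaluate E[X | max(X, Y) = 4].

Outcomes with max(X, Y) = 4: (1,4), (2,4), (3,4), (4,1), (4,2), (4,3), (4,4), each with probability 1/24.
E[X | max(X, Y) = 4] = (1 + 2 + 3 + 4 + 4 + 4 + 4) / 7 = 22/7.

22/7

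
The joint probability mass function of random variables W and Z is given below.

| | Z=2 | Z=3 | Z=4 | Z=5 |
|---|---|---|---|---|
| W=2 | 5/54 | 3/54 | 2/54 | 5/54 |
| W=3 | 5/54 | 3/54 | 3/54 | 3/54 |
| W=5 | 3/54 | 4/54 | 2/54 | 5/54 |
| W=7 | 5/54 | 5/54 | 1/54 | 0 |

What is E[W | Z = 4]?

15/4

P(Z = 4) = 4/27.
Σ W·P over the event = 2·(2/54) + 3·(3/54) + 5·(2/54) + 7·(1/54) = 5/9.
E[W | Z = 4] = (5/9) / (4/27) = 15/4.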